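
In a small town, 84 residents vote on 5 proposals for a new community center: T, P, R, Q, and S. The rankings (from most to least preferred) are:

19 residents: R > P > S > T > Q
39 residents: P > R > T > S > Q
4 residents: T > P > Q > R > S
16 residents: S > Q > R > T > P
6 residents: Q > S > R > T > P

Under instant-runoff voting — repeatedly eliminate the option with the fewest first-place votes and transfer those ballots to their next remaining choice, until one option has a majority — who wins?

Round 1: T 4, P 39, R 19, Q 6, S 16. Eliminate T.
Round 2: P 43, R 19, Q 6, S 16. P has a majority.

P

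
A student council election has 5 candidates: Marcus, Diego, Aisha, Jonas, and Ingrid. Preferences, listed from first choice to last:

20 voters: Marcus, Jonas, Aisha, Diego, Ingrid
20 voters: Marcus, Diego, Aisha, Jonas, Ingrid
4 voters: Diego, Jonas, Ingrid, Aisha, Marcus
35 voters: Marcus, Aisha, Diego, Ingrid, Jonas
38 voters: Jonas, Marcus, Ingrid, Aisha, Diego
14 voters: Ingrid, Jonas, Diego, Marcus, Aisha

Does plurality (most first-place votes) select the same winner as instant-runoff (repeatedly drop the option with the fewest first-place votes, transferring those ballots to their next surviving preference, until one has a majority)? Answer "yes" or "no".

Plurality — first-place votes: Marcus 75, Diego 4, Aisha 0, Jonas 38, Ingrid 14. Winner: Marcus.
Instant-runoff — R1 Marcus 75, Diego 4, Aisha 0, Jonas 38, Ingrid 14 (Marcus winner). Winner: Marcus.
The two methods agree.

yes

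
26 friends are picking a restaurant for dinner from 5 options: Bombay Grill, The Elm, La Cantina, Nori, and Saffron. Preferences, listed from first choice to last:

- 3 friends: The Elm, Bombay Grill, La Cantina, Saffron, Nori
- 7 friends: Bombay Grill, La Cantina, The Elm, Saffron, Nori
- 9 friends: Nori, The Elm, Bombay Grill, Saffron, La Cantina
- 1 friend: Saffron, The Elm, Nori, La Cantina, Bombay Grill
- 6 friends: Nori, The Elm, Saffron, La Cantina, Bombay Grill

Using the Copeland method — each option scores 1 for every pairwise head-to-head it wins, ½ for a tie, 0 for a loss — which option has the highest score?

Bombay Grill: beats La Cantina and Saffron; loses to The Elm and Nori → score 2.
The Elm: beats Bombay Grill, La Cantina, and Saffron; loses to Nori → score 3.
La Cantina: loses to Bombay Grill, The Elm, Nori, and Saffron → score 0.
Nori: beats Bombay Grill, The Elm, La Cantina, and Saffron → score 4.
Saffron: beats La Cantina; loses to Bombay Grill, The Elm, and Nori → score 1.
Nori has the best pairwise record.

Nori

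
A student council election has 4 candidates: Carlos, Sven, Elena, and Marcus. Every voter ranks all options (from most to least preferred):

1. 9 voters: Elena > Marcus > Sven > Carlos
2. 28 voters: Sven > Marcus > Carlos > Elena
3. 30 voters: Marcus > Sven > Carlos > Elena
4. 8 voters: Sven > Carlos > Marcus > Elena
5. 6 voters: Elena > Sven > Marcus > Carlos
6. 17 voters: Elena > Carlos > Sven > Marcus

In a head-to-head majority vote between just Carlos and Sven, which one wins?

Voters preferring Carlos to Sven: 17; preferring Sven to Carlos: 81.
Sven wins the head-to-head.

Sven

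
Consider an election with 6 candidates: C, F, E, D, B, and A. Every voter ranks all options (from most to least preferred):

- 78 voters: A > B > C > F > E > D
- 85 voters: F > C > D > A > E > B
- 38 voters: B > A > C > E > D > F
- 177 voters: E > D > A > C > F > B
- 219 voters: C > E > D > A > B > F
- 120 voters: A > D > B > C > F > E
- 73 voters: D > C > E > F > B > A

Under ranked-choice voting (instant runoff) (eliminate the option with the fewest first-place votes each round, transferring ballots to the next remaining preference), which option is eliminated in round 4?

Round 1: C 219, F 85, E 177, D 73, B 38, A 198. Eliminate B.
Round 2: C 219, F 85, E 177, D 73, A 236. Eliminate D.
Round 3: C 292, F 85, E 177, A 236. Eliminate F.
Round 4: C 377, E 177, A 236. Eliminate E.

E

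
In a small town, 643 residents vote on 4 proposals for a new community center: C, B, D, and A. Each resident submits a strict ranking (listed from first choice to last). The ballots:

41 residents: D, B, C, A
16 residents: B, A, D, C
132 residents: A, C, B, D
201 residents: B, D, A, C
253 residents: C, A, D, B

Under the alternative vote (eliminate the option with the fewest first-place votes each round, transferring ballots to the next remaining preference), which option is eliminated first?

Round 1: C 253, B 217, D 41, A 132. Eliminate D.

D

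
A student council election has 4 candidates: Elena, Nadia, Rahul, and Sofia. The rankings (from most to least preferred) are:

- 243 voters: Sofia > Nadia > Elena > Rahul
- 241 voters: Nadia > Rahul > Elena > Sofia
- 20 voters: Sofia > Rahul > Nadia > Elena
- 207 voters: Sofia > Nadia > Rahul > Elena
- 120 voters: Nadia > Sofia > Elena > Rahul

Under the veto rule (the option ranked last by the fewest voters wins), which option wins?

Last-place votes: Elena 227, Nadia 0, Rahul 363, Sofia 241.
Nadia is ranked last by the fewest voters, so Nadia wins.

Nadia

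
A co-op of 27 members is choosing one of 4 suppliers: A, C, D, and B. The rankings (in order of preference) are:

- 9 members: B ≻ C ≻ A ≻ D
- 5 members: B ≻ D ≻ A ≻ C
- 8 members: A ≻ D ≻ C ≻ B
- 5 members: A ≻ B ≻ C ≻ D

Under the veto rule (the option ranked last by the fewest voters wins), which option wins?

A

Last-place votes: A 0, C 5, D 14, B 8.
A is ranked last by the fewest voters, so A wins.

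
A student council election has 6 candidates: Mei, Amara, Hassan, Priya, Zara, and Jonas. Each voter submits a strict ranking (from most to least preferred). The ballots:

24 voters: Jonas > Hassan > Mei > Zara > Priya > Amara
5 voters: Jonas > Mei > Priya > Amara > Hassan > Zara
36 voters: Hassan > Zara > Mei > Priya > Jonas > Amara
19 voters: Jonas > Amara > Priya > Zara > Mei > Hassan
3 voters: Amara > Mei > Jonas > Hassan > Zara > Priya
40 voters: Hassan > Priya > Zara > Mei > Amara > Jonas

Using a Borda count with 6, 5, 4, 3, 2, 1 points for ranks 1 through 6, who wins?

Mei: 24·4 + 5·5 + 36·4 + 19·2 + 3·5 + 40·3 = 438
Amara: 24·1 + 5·3 + 36·1 + 19·5 + 3·6 + 40·2 = 268
Hassan: 24·5 + 5·2 + 36·6 + 19·1 + 3·3 + 40·6 = 614
Priya: 24·2 + 5·4 + 36·3 + 19·4 + 3·1 + 40·5 = 455
Zara: 24·3 + 5·1 + 36·5 + 19·3 + 3·2 + 40·4 = 480
Jonas: 24·6 + 5·6 + 36·2 + 19·6 + 3·4 + 40·1 = 412
Hassan has the highest Borda score (614).

Hassan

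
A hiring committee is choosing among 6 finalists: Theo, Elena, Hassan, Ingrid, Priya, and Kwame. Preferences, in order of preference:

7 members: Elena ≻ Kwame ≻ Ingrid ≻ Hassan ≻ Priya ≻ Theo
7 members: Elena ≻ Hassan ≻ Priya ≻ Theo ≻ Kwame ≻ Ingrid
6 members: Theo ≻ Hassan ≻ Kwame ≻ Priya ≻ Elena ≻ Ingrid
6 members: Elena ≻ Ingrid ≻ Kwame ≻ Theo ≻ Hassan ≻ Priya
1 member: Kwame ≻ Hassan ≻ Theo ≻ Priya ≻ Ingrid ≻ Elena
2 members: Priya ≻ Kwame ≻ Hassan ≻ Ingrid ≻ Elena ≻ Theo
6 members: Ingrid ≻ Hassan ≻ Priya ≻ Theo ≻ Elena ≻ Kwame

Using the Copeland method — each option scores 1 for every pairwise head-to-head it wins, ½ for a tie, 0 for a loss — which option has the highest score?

Theo: beats Kwame; loses to Elena, Hassan, Ingrid, and Priya → score 1.
Elena: beats Theo, Hassan, Ingrid, Priya, and Kwame → score 5.
Hassan: beats Theo, Priya, and Kwame; loses to Elena and Ingrid → score 3.
Ingrid: beats Theo, Hassan, and Priya; loses to Elena and Kwame → score 3.
Priya: beats Theo; loses to Elena, Hassan, Ingrid, and Kwame → score 1.
Kwame: beats Ingrid and Priya; loses to Theo, Elena, and Hassan → score 2.
Elena has the best pairwise record.

Elena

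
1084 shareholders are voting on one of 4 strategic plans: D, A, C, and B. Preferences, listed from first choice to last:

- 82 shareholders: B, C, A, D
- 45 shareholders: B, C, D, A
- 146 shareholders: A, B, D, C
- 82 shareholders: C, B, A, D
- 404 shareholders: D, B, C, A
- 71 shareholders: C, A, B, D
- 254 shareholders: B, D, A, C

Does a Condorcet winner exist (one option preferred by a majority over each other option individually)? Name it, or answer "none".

B vs D: 680–404 for B.
B vs A: 867–217 for B.
B vs C: 931–153 for B.
B beats every other option head-to-head.

B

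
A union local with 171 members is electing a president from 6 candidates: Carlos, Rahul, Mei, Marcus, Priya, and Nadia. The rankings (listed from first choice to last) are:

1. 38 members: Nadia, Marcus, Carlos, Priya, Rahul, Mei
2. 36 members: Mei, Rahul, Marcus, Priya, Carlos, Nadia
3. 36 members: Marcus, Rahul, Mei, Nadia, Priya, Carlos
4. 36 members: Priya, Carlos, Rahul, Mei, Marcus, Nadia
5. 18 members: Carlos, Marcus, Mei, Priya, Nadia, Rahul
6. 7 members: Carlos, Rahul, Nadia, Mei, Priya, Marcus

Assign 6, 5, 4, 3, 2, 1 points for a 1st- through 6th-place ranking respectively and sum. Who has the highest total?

Marcus

Carlos: 38·4 + 36·2 + 36·1 + 36·5 + 18·6 + 7·6 = 590
Rahul: 38·2 + 36·5 + 36·5 + 36·4 + 18·1 + 7·5 = 633
Mei: 38·1 + 36·6 + 36·4 + 36·3 + 18·4 + 7·3 = 599
Marcus: 38·5 + 36·4 + 36·6 + 36·2 + 18·5 + 7·1 = 719
Priya: 38·3 + 36·3 + 36·2 + 36·6 + 18·3 + 7·2 = 578
Nadia: 38·6 + 36·1 + 36·3 + 36·1 + 18·2 + 7·4 = 472
Marcus has the highest Borda score (719).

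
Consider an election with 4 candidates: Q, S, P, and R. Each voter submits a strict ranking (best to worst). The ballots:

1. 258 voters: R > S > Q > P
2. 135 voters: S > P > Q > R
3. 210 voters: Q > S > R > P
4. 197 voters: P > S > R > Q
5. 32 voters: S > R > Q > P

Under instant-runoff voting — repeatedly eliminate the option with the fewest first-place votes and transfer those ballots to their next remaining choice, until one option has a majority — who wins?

R

Round 1: Q 210, S 167, P 197, R 258. Eliminate S.
Round 2: Q 210, P 332, R 290. Eliminate Q.
Round 3: P 332, R 500. R has a majority.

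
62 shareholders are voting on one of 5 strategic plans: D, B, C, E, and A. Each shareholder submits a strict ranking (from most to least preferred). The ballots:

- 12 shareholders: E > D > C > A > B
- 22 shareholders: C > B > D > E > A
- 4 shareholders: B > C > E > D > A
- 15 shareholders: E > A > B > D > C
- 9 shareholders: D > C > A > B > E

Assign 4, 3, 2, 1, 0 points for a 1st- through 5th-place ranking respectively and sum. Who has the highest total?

C

D: 12·3 + 22·2 + 4·1 + 15·1 + 9·4 = 135
B: 12·0 + 22·3 + 4·4 + 15·2 + 9·1 = 121
C: 12·2 + 22·4 + 4·3 + 15·0 + 9·3 = 151
E: 12·4 + 22·1 + 4·2 + 15·4 + 9·0 = 138
A: 12·1 + 22·0 + 4·0 + 15·3 + 9·2 = 75
C has the highest Borda score (151).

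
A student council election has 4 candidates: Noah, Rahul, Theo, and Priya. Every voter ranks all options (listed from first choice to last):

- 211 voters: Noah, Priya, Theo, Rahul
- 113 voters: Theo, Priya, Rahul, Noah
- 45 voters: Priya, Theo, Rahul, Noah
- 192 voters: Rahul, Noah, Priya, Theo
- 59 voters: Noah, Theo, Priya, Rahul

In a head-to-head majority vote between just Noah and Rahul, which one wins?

Rahul

Voters preferring Noah to Rahul: 270; preferring Rahul to Noah: 350.
Rahul wins the head-to-head.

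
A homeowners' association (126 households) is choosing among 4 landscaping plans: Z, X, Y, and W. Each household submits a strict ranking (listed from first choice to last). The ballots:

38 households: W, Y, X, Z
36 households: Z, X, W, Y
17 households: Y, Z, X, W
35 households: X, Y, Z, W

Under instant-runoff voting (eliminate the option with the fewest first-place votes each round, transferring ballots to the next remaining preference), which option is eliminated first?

Round 1: Z 36, X 35, Y 17, W 38. Eliminate Y.

Y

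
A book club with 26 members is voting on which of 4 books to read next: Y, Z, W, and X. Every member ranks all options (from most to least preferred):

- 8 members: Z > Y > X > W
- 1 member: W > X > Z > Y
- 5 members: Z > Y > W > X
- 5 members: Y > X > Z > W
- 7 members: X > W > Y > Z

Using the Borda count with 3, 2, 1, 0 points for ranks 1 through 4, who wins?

Y: 8·2 + 1·0 + 5·2 + 5·3 + 7·1 = 48
Z: 8·3 + 1·1 + 5·3 + 5·1 + 7·0 = 45
W: 8·0 + 1·3 + 5·1 + 5·0 + 7·2 = 22
X: 8·1 + 1·2 + 5·0 + 5·2 + 7·3 = 41
Y has the highest Borda score (48).

Y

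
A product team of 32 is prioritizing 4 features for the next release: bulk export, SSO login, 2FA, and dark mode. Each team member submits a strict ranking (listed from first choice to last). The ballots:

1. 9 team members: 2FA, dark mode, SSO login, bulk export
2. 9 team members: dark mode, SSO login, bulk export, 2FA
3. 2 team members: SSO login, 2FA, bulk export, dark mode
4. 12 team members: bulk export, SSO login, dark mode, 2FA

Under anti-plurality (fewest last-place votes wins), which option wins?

Last-place votes: bulk export 9, SSO login 0, 2FA 21, dark mode 2.
SSO login is ranked last by the fewest voters, so SSO login wins.

SSO login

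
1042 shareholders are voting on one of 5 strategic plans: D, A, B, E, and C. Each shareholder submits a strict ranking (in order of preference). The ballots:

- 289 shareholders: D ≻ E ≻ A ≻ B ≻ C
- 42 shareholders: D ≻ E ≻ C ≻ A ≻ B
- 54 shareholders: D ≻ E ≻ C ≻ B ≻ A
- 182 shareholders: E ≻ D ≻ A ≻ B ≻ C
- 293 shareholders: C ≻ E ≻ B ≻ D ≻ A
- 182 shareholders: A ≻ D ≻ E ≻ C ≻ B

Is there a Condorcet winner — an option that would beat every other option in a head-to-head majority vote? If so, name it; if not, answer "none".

D vs A: 860–182 for D.
D vs B: 749–293 for D.
D vs E: 567–475 for D.
D vs C: 749–293 for D.
D beats every other option head-to-head.

D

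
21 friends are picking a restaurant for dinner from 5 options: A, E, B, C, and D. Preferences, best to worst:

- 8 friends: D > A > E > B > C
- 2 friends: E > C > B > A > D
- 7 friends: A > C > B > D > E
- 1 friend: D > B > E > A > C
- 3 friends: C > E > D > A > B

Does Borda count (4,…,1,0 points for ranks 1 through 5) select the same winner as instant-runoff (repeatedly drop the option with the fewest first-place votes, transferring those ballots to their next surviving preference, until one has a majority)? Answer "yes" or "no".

no

Borda — scores: A 58, E 35, B 29, C 39, D 49. Winner: A.
Instant-runoff — R1 A 7, E 2, B 0, C 3, D 9 (B out); R2 A 7, E 2, C 3, D 9 (E out); R3 A 7, C 5, D 9 (C out); R4 A 9, D 12 (D winner). Winner: D.
The two methods disagree.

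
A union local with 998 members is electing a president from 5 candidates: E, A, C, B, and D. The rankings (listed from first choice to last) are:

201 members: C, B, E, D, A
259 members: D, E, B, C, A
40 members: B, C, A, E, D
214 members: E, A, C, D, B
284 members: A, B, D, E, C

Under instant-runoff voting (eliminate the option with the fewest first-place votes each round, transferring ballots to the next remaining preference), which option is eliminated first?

B

Round 1: E 214, A 284, C 201, B 40, D 259. Eliminate B.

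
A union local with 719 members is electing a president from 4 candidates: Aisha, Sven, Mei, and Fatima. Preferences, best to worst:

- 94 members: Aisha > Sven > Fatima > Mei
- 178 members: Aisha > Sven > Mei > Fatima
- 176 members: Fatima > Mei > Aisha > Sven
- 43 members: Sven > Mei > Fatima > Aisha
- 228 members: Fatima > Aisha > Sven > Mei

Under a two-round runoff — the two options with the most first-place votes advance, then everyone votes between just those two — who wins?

Round 1 first-place votes: Aisha 272, Sven 43, Mei 0, Fatima 404.
Fatima and Aisha advance.
Runoff: Fatima is preferred to Aisha by 447 voters; Aisha by 272.
Fatima wins the runoff.

Fatima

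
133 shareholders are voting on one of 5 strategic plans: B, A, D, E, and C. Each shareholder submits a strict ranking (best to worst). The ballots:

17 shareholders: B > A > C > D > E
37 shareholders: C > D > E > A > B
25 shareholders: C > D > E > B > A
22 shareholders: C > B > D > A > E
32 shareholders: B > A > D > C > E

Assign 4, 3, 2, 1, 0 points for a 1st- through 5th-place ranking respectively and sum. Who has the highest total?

B: 17·4 + 37·0 + 25·1 + 22·3 + 32·4 = 287
A: 17·3 + 37·1 + 25·0 + 22·1 + 32·3 = 206
D: 17·1 + 37·3 + 25·3 + 22·2 + 32·2 = 311
E: 17·0 + 37·2 + 25·2 + 22·0 + 32·0 = 124
C: 17·2 + 37·4 + 25·4 + 22·4 + 32·1 = 402
C has the highest Borda score (402).

C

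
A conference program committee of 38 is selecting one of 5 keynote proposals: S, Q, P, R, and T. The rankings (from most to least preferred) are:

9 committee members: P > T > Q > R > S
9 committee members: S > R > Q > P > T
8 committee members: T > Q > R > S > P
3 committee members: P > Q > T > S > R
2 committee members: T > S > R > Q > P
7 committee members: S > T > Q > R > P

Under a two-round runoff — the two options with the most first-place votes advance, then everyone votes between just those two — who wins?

S

Round 1 first-place votes: S 16, Q 0, P 12, R 0, T 10.
S and P advance.
Runoff: S is preferred to P by 26 voters; P by 12.
S wins the runoff.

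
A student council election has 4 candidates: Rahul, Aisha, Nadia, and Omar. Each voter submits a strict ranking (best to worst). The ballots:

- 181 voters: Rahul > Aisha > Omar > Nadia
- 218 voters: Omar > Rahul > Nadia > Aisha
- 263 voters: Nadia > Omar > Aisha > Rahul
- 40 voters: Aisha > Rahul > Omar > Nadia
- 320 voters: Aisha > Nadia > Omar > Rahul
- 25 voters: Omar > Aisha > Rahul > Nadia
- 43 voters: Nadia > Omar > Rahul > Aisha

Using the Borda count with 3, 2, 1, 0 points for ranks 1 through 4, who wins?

Rahul: 181·3 + 218·2 + 263·0 + 40·2 + 320·0 + 25·1 + 43·1 = 1127
Aisha: 181·2 + 218·0 + 263·1 + 40·3 + 320·3 + 25·2 + 43·0 = 1755
Nadia: 181·0 + 218·1 + 263·3 + 40·0 + 320·2 + 25·0 + 43·3 = 1776
Omar: 181·1 + 218·3 + 263·2 + 40·1 + 320·1 + 25·3 + 43·2 = 1882
Omar has the highest Borda score (1882).

Omar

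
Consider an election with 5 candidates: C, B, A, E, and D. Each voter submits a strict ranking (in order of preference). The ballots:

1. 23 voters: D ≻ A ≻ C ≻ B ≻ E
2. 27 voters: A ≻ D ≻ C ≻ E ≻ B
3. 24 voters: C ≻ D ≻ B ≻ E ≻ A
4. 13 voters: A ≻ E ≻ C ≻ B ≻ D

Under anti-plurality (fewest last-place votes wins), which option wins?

Last-place votes: C 0, B 27, A 24, E 23, D 13.
C is ranked last by the fewest voters, so C wins.

C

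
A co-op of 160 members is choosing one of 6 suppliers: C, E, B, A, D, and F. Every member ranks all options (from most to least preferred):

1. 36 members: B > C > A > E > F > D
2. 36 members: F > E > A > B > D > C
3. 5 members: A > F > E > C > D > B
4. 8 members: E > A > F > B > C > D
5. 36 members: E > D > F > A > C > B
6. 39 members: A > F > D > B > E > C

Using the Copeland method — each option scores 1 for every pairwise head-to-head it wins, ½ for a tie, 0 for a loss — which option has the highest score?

A

C: loses to E, B, A, D, and F → score 0.
E: beats C, B, and D; ties A and F → score 4.
B: beats C; ties D; loses to E, A, and F → score 1.5.
A: beats C, B, D, and F; ties E → score 4.5.
D: beats C; ties B; loses to E, A, and F → score 1.5.
F: beats C, B, and D; ties E; loses to A → score 3.5.
A has the best pairwise record.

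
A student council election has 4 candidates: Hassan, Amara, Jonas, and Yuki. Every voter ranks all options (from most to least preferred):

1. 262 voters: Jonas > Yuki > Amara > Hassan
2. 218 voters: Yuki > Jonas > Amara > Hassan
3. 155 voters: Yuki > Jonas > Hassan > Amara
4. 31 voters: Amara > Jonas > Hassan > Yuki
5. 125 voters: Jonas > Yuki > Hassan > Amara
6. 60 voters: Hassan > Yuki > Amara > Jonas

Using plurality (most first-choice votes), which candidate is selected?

Jonas

First-place votes: Hassan 60, Amara 31, Jonas 387, Yuki 373.
Jonas has the most first-place votes.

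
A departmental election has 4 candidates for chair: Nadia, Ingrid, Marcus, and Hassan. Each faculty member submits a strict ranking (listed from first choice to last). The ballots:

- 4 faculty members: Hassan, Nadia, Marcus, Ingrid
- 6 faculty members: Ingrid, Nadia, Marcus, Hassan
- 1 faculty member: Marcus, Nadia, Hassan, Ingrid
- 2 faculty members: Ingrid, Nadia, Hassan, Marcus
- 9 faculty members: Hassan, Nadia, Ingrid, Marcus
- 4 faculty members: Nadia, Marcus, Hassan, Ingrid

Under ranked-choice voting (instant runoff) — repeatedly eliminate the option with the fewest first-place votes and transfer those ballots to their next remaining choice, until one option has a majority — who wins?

Round 1: Nadia 4, Ingrid 8, Marcus 1, Hassan 13. Eliminate Marcus.
Round 2: Nadia 5, Ingrid 8, Hassan 13. Eliminate Nadia.
Round 3: Ingrid 8, Hassan 18. Hassan has a majority.

Hassan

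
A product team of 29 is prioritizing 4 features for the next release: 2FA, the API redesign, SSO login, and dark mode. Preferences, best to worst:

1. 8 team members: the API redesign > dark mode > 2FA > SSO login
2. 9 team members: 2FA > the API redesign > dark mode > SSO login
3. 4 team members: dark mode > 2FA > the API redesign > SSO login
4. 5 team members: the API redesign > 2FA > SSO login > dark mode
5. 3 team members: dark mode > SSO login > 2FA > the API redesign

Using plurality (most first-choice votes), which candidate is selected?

First-place votes: 2FA 9, the API redesign 13, SSO login 0, dark mode 7.
the API redesign has the most first-place votes.

the API redesign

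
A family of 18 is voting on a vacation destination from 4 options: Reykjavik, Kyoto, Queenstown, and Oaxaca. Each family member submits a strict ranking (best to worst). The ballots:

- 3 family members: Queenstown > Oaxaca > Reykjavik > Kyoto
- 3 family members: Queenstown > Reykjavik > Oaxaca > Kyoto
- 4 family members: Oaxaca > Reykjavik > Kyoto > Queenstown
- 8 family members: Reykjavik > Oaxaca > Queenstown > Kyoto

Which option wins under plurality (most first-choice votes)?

First-place votes: Reykjavik 8, Kyoto 0, Queenstown 6, Oaxaca 4.
Reykjavik has the most first-place votes.

Reykjavik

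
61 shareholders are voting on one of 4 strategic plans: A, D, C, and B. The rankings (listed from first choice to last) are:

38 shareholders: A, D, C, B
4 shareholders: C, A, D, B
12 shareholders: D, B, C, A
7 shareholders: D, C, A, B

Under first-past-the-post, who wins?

A

First-place votes: A 38, D 19, C 4, B 0.
A has the most first-place votes.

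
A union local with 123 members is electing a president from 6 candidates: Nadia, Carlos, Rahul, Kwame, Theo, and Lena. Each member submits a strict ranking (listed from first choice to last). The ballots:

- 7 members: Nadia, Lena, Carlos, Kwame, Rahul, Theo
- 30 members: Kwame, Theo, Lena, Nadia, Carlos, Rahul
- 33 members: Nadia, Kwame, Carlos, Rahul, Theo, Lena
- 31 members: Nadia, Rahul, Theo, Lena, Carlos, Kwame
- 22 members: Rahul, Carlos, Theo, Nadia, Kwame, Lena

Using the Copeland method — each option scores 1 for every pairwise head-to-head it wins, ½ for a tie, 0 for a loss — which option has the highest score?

Nadia

Nadia: beats Carlos, Rahul, Kwame, Theo, and Lena → score 5.
Carlos: beats Rahul and Theo; loses to Nadia, Kwame, and Lena → score 2.
Rahul: beats Theo and Lena; loses to Nadia, Carlos, and Kwame → score 2.
Kwame: beats Carlos, Rahul, Theo, and Lena; loses to Nadia → score 4.
Theo: beats Lena; loses to Nadia, Carlos, Rahul, and Kwame → score 1.
Lena: beats Carlos; loses to Nadia, Rahul, Kwame, and Theo → score 1.
Nadia has the best pairwise record.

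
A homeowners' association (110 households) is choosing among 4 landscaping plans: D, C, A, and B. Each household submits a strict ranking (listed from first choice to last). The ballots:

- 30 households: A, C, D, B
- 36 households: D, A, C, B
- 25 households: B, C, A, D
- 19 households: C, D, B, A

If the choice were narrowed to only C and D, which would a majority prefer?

C

Voters preferring C to D: 74; preferring D to C: 36.
C wins the head-to-head.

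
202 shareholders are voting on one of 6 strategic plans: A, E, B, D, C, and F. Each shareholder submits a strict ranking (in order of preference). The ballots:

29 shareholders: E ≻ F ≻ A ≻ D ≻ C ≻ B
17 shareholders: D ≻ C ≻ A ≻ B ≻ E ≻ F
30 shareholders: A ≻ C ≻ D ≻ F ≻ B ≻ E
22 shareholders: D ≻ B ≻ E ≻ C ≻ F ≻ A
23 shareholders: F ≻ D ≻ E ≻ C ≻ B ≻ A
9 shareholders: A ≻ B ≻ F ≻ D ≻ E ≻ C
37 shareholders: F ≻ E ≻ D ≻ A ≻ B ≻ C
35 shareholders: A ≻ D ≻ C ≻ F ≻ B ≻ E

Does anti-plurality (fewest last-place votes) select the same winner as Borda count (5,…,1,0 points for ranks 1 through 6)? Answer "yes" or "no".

Anti-plurality — last-place votes: A 45, E 65, B 29, D 0, C 46, F 17. Winner: D.
Borda — scores: A 582, E 454, B 283, D 704, C 412, F 595. Winner: D.
The two methods agree.

yes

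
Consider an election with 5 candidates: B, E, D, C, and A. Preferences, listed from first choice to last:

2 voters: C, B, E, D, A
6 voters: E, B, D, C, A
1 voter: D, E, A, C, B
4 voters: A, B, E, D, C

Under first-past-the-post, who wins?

E

First-place votes: B 0, E 6, D 1, C 2, A 4.
E has the most first-place votes.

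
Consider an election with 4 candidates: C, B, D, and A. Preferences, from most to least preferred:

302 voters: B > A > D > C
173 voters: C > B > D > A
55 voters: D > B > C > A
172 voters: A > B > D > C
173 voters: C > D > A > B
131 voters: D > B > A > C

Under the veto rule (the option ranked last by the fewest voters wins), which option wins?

D

Last-place votes: C 605, B 173, D 0, A 228.
D is ranked last by the fewest voters, so D wins.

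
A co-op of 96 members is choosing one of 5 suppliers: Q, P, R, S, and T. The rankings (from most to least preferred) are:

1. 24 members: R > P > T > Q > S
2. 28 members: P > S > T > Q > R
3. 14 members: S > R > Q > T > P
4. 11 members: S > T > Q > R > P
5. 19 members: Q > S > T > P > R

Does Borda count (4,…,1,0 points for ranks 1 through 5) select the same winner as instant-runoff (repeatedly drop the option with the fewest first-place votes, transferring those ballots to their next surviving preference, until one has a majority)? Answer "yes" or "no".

Borda — scores: Q 178, P 203, R 149, S 241, T 189. Winner: S.
Instant-runoff — R1 Q 19, P 28, R 24, S 25, T 0 (T out); R2 Q 19, P 28, R 24, S 25 (Q out); R3 P 28, R 24, S 44 (R out); R4 P 52, S 44 (P winner). Winner: P.
The two methods disagree.

no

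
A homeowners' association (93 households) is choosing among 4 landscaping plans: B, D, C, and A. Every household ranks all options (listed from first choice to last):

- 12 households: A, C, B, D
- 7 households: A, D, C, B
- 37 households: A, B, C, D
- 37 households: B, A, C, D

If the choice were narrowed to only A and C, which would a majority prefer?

A

Voters preferring A to C: 93; preferring C to A: 0.
A wins the head-to-head.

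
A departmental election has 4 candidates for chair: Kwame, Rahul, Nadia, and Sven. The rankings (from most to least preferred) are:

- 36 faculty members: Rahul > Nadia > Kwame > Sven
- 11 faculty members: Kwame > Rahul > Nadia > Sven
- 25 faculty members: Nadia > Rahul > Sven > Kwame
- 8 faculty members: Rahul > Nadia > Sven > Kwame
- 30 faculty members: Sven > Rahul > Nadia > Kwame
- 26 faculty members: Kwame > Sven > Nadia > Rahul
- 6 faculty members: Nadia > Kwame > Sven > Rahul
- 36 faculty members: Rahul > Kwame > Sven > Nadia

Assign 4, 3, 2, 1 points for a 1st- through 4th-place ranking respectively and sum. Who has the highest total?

Kwame: 36·2 + 11·4 + 25·1 + 8·1 + 30·1 + 26·4 + 6·3 + 36·3 = 409
Rahul: 36·4 + 11·3 + 25·3 + 8·4 + 30·3 + 26·1 + 6·1 + 36·4 = 550
Nadia: 36·3 + 11·2 + 25·4 + 8·3 + 30·2 + 26·2 + 6·4 + 36·1 = 426
Sven: 36·1 + 11·1 + 25·2 + 8·2 + 30·4 + 26·3 + 6·2 + 36·2 = 395
Rahul has the highest Borda score (550).

Rahul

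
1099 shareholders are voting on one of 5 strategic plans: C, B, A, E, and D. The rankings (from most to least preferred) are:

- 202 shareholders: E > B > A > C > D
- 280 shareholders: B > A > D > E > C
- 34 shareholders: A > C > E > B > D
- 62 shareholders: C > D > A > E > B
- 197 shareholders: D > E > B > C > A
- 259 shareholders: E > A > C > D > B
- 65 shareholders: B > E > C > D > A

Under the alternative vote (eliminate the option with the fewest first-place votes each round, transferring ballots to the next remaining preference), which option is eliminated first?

A

Round 1: C 62, B 345, A 34, E 461, D 197. Eliminate A.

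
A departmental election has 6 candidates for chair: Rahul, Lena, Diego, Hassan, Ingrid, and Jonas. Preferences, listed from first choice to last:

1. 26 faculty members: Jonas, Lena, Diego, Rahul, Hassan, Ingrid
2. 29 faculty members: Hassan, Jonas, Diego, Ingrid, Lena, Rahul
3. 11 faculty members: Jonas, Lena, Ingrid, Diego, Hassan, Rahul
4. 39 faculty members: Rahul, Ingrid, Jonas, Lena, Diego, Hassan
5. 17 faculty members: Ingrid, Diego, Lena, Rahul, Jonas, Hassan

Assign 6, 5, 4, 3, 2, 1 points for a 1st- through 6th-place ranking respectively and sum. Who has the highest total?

Rahul: 26·3 + 29·1 + 11·1 + 39·6 + 17·3 = 403
Lena: 26·5 + 29·2 + 11·5 + 39·3 + 17·4 = 428
Diego: 26·4 + 29·4 + 11·3 + 39·2 + 17·5 = 416
Hassan: 26·2 + 29·6 + 11·2 + 39·1 + 17·1 = 304
Ingrid: 26·1 + 29·3 + 11·4 + 39·5 + 17·6 = 454
Jonas: 26·6 + 29·5 + 11·6 + 39·4 + 17·2 = 557
Jonas has the highest Borda score (557).

Jonas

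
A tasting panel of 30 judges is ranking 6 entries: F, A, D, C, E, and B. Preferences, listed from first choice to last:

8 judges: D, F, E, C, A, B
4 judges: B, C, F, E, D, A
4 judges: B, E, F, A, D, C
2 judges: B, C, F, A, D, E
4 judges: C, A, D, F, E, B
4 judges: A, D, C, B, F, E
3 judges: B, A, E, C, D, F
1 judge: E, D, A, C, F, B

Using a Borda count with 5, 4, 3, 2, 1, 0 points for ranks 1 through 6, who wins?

D

F: 8·4 + 4·3 + 4·3 + 2·3 + 4·2 + 4·1 + 3·0 + 1·1 = 75
A: 8·1 + 4·0 + 4·2 + 2·2 + 4·4 + 4·5 + 3·4 + 1·3 = 71
D: 8·5 + 4·1 + 4·1 + 2·1 + 4·3 + 4·4 + 3·1 + 1·4 = 85
C: 8·2 + 4·4 + 4·0 + 2·4 + 4·5 + 4·3 + 3·2 + 1·2 = 80
E: 8·3 + 4·2 + 4·4 + 2·0 + 4·1 + 4·0 + 3·3 + 1·5 = 66
B: 8·0 + 4·5 + 4·5 + 2·5 + 4·0 + 4·2 + 3·5 + 1·0 = 73
D has the highest Borda score (85).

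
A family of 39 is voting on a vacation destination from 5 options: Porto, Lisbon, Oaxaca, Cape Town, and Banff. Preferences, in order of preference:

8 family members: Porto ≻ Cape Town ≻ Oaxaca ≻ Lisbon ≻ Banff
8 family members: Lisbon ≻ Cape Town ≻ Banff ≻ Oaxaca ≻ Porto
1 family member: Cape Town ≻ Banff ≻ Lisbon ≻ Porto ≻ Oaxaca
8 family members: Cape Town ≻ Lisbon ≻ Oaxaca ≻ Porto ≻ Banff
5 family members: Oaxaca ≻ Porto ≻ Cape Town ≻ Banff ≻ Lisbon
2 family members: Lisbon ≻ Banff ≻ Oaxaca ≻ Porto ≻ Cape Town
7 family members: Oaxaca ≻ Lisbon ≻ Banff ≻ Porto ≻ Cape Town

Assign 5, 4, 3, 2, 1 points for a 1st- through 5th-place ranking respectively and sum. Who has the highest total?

Porto: 8·5 + 8·1 + 1·2 + 8·2 + 5·4 + 2·2 + 7·2 = 104
Lisbon: 8·2 + 8·5 + 1·3 + 8·4 + 5·1 + 2·5 + 7·4 = 134
Oaxaca: 8·3 + 8·2 + 1·1 + 8·3 + 5·5 + 2·3 + 7·5 = 131
Cape Town: 8·4 + 8·4 + 1·5 + 8·5 + 5·3 + 2·1 + 7·1 = 133
Banff: 8·1 + 8·3 + 1·4 + 8·1 + 5·2 + 2·4 + 7·3 = 83
Lisbon has the highest Borda score (134).

Lisbon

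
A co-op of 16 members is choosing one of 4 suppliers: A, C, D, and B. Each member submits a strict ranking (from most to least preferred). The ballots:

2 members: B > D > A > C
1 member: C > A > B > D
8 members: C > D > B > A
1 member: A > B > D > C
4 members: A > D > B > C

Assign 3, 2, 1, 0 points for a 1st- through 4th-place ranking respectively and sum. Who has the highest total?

D

A: 2·1 + 1·2 + 8·0 + 1·3 + 4·3 = 19
C: 2·0 + 1·3 + 8·3 + 1·0 + 4·0 = 27
D: 2·2 + 1·0 + 8·2 + 1·1 + 4·2 = 29
B: 2·3 + 1·1 + 8·1 + 1·2 + 4·1 = 21
D has the highest Borda score (29).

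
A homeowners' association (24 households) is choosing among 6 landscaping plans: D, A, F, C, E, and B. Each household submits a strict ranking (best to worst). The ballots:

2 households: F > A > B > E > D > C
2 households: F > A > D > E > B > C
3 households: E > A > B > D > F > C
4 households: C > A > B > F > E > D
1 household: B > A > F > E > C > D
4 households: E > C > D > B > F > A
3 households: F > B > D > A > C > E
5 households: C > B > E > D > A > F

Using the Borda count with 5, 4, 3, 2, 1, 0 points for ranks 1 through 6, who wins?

D: 2·1 + 2·3 + 3·2 + 4·0 + 1·0 + 4·3 + 3·3 + 5·2 = 45
A: 2·4 + 2·4 + 3·4 + 4·4 + 1·4 + 4·0 + 3·2 + 5·1 = 59
F: 2·5 + 2·5 + 3·1 + 4·2 + 1·3 + 4·1 + 3·5 + 5·0 = 53
C: 2·0 + 2·0 + 3·0 + 4·5 + 1·1 + 4·4 + 3·1 + 5·5 = 65
E: 2·2 + 2·2 + 3·5 + 4·1 + 1·2 + 4·5 + 3·0 + 5·3 = 64
B: 2·3 + 2·1 + 3·3 + 4·3 + 1·5 + 4·2 + 3·4 + 5·4 = 74
B has the highest Borda score (74).

B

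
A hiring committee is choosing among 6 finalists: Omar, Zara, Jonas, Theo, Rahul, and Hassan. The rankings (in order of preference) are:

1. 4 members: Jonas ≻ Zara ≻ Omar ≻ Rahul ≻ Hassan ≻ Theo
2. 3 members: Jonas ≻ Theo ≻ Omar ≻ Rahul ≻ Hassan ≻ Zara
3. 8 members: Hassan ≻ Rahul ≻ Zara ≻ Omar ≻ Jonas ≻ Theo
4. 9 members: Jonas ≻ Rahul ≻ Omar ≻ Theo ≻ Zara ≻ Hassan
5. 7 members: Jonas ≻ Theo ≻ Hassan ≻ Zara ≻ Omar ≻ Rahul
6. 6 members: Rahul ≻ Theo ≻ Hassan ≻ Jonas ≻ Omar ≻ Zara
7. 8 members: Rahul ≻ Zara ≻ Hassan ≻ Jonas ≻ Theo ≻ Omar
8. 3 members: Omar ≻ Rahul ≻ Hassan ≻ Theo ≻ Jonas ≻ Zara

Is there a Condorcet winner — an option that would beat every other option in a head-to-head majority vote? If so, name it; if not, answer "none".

Rahul

Rahul vs Omar: 31–17 for Rahul.
Rahul vs Zara: 37–11 for Rahul.
Rahul vs Jonas: 25–23 for Rahul.
Rahul vs Theo: 38–10 for Rahul.
Rahul vs Hassan: 33–15 for Rahul.
Rahul beats every other option head-to-head.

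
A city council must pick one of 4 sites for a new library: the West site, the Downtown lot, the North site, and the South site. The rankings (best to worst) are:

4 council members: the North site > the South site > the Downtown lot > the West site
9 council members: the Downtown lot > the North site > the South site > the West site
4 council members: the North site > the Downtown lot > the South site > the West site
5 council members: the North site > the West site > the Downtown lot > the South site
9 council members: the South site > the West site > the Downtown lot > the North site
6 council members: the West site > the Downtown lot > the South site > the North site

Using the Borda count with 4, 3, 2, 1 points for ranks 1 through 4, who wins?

the West site: 4·1 + 9·1 + 4·1 + 5·3 + 9·3 + 6·4 = 83
the Downtown lot: 4·2 + 9·4 + 4·3 + 5·2 + 9·2 + 6·3 = 102
the North site: 4·4 + 9·3 + 4·4 + 5·4 + 9·1 + 6·1 = 94
the South site: 4·3 + 9·2 + 4·2 + 5·1 + 9·4 + 6·2 = 91
the Downtown lot has the highest Borda score (102).

the Downtown lot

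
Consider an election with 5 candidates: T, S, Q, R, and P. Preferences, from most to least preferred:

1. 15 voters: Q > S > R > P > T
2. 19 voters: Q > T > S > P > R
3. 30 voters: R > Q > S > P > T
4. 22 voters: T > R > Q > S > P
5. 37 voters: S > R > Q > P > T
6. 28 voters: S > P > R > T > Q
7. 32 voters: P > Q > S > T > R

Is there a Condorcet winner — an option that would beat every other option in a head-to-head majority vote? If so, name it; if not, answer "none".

none

Checking pairwise contests:
S beats T 142–41.
Q beats S 118–65.
R beats Q 117–66.
S beats R 131–52.
S beats P 151–32.
Every option loses at least one head-to-head, so there is no Condorcet winner.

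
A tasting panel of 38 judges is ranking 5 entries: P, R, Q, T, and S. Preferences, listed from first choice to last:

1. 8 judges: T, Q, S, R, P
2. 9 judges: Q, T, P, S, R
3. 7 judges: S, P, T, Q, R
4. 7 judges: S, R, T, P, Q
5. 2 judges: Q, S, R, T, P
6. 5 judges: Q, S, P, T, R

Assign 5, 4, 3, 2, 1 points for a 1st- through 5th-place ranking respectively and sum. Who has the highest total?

S

P: 8·1 + 9·3 + 7·4 + 7·2 + 2·1 + 5·3 = 94
R: 8·2 + 9·1 + 7·1 + 7·4 + 2·3 + 5·1 = 71
Q: 8·4 + 9·5 + 7·2 + 7·1 + 2·5 + 5·5 = 133
T: 8·5 + 9·4 + 7·3 + 7·3 + 2·2 + 5·2 = 132
S: 8·3 + 9·2 + 7·5 + 7·5 + 2·4 + 5·4 = 140
S has the highest Borda score (140).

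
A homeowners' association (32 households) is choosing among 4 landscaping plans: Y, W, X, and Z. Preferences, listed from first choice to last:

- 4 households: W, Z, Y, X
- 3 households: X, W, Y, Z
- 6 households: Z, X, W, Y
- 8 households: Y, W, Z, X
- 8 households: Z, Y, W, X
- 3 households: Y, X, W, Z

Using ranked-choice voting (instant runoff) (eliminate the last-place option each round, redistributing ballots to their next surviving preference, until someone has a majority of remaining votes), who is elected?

Round 1: Y 11, W 4, X 3, Z 14. Eliminate X.
Round 2: Y 11, W 7, Z 14. Eliminate W.
Round 3: Y 14, Z 18. Z has a majority.

Z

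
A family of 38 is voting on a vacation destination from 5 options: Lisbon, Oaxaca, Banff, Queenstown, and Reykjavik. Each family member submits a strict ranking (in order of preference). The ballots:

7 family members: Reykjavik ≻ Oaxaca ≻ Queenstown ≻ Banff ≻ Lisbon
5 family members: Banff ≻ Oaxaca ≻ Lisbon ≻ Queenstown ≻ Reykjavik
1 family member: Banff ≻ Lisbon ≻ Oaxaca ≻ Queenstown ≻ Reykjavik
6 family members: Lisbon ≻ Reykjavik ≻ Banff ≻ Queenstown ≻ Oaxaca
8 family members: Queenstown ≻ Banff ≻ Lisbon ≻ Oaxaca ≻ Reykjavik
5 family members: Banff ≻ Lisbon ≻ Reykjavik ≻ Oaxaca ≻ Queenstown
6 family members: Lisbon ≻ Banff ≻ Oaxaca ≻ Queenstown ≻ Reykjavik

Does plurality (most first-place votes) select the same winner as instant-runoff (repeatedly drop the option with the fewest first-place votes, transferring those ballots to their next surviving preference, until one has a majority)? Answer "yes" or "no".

yes

Plurality — first-place votes: Lisbon 12, Oaxaca 0, Banff 11, Queenstown 8, Reykjavik 7. Winner: Lisbon.
Instant-runoff — R1 Lisbon 12, Oaxaca 0, Banff 11, Queenstown 8, Reykjavik 7 (Oaxaca out); R2 Lisbon 12, Banff 11, Queenstown 8, Reykjavik 7 (Reykjavik out); R3 Lisbon 12, Banff 11, Queenstown 15 (Banff out); R4 Lisbon 23, Queenstown 15 (Lisbon winner). Winner: Lisbon.
The two methods agree.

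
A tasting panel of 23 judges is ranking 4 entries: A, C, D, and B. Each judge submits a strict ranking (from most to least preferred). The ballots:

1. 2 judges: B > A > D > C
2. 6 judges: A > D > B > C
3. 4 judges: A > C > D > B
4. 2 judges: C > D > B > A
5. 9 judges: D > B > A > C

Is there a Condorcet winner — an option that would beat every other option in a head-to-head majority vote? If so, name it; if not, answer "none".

none

Checking pairwise contests:
B beats A 13–10.
A beats C 21–2.
A beats D 12–11.
D beats B 21–2.
Every option loses at least one head-to-head, so there is no Condorcet winner.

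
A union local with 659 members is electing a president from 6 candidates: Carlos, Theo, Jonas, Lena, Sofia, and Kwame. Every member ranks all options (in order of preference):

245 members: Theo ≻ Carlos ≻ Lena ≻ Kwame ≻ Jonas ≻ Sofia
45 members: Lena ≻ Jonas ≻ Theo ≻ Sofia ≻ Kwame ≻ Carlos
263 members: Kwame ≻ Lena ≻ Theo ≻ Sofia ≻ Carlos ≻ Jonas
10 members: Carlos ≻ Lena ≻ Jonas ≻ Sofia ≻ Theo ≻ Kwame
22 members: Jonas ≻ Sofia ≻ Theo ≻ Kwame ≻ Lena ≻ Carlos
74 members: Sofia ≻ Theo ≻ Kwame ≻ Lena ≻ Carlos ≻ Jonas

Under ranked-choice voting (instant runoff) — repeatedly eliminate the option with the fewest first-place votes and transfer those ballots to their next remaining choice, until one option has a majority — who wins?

Theo

Round 1: Carlos 10, Theo 245, Jonas 22, Lena 45, Sofia 74, Kwame 263. Eliminate Carlos.
Round 2: Theo 245, Jonas 22, Lena 55, Sofia 74, Kwame 263. Eliminate Jonas.
Round 3: Theo 245, Lena 55, Sofia 96, Kwame 263. Eliminate Lena.
Round 4: Theo 290, Sofia 106, Kwame 263. Eliminate Sofia.
Round 5: Theo 396, Kwame 263. Theo has a majority.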